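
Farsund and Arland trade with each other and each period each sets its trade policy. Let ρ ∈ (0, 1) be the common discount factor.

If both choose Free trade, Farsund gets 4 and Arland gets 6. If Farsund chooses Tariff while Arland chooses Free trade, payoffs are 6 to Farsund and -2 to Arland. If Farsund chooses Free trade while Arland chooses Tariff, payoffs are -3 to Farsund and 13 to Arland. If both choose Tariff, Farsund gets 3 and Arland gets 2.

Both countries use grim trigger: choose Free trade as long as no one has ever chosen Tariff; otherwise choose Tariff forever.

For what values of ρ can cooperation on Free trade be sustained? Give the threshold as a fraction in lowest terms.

Farsund's threshold: (6−4)/(6−3) = 2/3.
Arland's threshold: (13−6)/(13−2) = 7/11.
2/3 > 7/11, so Farsund binds and ρ* = 2/3.

2/3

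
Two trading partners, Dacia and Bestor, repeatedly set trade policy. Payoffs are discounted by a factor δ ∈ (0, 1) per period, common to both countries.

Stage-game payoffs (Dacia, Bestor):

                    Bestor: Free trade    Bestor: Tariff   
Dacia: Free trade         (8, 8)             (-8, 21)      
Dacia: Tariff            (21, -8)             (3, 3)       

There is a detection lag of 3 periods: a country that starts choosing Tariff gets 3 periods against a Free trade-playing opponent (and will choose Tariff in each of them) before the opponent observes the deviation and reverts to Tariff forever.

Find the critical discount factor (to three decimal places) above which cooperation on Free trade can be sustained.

The best deviation is to choose Tariff for all 3 undetected periods, earning 21 each, then 3 forever once detected.
Deviation value: 21(1−δ^3)/(1−δ) + 3δ^3/(1−δ); cooperation value: 8/(1−δ).
IC: 8 ≥ 21(1−δ^3) + 3δ^3 = 21 − 18δ^3.
So δ^3 ≥ 13/18, giving δ ≥ (13/18)^(1/3) ≈ 0.897.

0.897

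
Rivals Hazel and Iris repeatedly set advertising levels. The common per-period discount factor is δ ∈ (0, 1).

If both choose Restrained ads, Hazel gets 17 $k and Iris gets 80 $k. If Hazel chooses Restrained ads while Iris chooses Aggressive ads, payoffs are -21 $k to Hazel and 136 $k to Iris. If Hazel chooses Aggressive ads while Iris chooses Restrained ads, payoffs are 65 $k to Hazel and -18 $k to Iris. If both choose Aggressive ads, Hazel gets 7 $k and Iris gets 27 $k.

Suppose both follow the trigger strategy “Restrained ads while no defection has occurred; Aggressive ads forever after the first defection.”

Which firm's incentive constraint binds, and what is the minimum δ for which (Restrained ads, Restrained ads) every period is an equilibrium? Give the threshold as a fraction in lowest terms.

Hazel; δ ≥ 24/29

Hazel's threshold: (65−17)/(65−7) = 24/29.
Iris's threshold: (136−80)/(136−27) = 56/109.
24/29 > 56/109, so Hazel binds and δ* = 24/29.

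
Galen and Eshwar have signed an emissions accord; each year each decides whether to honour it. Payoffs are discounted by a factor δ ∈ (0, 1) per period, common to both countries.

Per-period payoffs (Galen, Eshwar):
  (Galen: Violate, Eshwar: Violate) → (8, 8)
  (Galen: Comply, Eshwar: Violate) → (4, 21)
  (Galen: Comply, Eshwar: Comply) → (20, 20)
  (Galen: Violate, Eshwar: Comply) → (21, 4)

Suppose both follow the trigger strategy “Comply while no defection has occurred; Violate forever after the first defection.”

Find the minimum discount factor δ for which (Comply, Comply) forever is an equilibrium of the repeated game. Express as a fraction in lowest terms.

Under grim trigger the critical discount factor is (T−C)/(T−P) with T = 21, C = 20, P = 8.
δ* = (21−20)/(21−8) = 1/13.

1/13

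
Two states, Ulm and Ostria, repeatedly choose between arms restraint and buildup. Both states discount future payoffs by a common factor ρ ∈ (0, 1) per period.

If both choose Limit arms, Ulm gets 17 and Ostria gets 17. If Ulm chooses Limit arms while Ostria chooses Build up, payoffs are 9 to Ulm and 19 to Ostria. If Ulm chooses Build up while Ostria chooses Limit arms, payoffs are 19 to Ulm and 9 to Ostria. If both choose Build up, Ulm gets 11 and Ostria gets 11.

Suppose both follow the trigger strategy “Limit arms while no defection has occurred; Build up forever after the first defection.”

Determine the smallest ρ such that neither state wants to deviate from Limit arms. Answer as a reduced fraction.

1/4

Under grim trigger the critical discount factor is (T−C)/(T−P) with T = 19, C = 17, P = 11.
ρ* = (19−17)/(19−11) = 2/8 = 1/4.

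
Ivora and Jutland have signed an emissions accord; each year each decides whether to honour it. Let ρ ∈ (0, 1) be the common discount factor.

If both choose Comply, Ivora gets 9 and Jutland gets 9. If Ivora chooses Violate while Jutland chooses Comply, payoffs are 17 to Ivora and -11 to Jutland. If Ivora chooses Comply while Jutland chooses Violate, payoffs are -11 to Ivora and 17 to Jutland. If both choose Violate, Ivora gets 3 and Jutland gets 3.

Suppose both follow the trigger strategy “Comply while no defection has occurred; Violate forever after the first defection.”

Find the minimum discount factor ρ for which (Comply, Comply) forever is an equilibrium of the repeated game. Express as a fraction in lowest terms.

4/7

Under grim trigger the critical discount factor is (T−C)/(T−P) with T = 17, C = 9, P = 3.
ρ* = (17−9)/(17−3) = 8/14 = 4/7.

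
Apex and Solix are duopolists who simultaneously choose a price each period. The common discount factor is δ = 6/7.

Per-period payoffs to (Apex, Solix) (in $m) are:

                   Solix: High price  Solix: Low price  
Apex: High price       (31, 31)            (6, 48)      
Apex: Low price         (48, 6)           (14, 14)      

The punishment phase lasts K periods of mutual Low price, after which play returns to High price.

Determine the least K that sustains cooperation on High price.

Need Σ_{k=1}^{K} δ^k ≥ (48−31)/(31−14) = 1.0000 at δ = 6/7.
At K = 1 the sum is 0.8571 < 1.0000; at K = 2 it is 1.5918 ≥ 1.0000.
So the minimum punishment length is K = 2.

2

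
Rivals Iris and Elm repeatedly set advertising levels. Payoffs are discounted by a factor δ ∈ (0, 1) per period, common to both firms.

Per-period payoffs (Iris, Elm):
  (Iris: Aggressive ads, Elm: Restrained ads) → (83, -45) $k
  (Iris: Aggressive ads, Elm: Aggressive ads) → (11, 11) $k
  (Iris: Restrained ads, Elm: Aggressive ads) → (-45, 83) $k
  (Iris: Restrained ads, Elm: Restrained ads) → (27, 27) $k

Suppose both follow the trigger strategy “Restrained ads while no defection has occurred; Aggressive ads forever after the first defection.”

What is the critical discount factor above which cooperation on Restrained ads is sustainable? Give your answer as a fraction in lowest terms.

7/9

Under grim trigger the critical discount factor is (T−C)/(T−P) with T = 83, C = 27, P = 11.
δ* = (83−27)/(83−11) = 56/72 = 7/9.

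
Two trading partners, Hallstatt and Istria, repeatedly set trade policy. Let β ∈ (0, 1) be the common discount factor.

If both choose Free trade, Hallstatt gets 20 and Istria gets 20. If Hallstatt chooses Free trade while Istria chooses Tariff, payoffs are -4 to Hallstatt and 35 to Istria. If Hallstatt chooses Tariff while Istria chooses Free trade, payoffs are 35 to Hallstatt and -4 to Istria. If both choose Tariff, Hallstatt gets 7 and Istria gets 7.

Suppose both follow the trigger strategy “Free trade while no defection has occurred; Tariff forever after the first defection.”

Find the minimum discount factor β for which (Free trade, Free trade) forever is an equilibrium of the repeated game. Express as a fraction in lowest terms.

15/28

20/(1−β) ≥ 35 + 7β/(1−β)
20 ≥ 35 − 28β
β ≥ 15/28.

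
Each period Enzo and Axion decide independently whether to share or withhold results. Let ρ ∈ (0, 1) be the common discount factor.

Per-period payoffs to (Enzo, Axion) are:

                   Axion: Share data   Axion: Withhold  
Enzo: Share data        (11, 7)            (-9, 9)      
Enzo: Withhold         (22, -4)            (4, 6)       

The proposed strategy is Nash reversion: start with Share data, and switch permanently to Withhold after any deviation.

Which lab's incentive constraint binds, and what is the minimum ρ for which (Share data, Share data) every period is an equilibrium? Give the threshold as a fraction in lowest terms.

For Enzo: deviation gain 22−11 = 11, per-period punishment loss 11−4 = 7. IC gives ρ ≥ 11/18.
For Axion: gain 2, loss 1 per period, so ρ ≥ 2/3.
The tighter constraint is Axion's, so cooperation needs ρ ≥ 2/3.

Axion; ρ ≥ 2/3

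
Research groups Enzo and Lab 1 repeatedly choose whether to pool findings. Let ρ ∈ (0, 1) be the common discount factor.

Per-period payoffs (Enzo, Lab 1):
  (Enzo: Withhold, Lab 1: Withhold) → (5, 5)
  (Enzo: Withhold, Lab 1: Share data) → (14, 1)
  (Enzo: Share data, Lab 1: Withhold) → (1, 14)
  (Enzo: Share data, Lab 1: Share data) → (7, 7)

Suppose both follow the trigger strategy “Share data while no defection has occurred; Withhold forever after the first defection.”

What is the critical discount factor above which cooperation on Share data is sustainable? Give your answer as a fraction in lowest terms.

Cooperation forever yields 7 each period: 7/(1−ρ).
Deviating yields 14 once, then 5 forever: 14 + 5ρ/(1−ρ).
No profitable deviation requires 7/(1−ρ) ≥ 14 + 5ρ/(1−ρ).
Multiplying by (1−ρ): 7 ≥ 14(1−ρ) + 5ρ = 14 − 9ρ.
So 9ρ ≥ 7, i.e. ρ ≥ 7/9.

7/9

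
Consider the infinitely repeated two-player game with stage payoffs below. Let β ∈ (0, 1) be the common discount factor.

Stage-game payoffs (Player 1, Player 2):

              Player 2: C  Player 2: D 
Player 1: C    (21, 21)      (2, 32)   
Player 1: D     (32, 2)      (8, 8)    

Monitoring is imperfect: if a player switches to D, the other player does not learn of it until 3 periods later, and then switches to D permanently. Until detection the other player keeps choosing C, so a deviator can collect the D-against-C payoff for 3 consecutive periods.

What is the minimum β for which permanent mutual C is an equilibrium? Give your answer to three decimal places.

Deviating for the 3 undetected periods gains 32−21 = 11 per period over cooperation, then loses 21−8 = 13 per period forever once punishment starts.
Gain: 11(1 + β + … + β^2); loss: 13·β^3/(1−β).
No profitable deviation ⇔ 11(1−β^3) ≤ 13·β^3, i.e. β^3 ≥ 11/(11+13) = 11/24.
Hence β ≥ (11/24)^(1/3) ≈ 0.771.

0.771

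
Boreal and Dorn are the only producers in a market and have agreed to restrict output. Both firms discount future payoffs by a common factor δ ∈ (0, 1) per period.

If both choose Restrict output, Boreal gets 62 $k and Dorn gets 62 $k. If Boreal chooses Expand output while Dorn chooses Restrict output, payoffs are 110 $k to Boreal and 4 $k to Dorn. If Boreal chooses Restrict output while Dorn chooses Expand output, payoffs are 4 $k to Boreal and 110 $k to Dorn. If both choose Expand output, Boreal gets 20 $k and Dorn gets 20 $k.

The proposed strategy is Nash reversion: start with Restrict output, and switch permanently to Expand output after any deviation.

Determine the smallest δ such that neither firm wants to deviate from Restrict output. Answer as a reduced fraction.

8/15

Cooperation forever yields 62 each period: 62/(1−δ).
Deviating yields 110 once, then 20 forever: 110 + 20δ/(1−δ).
No profitable deviation requires 62/(1−δ) ≥ 110 + 20δ/(1−δ).
Multiplying by (1−δ): 62 ≥ 110(1−δ) + 20δ = 110 − 90δ.
So 90δ ≥ 48, i.e. δ ≥ 48/90 = 8/15.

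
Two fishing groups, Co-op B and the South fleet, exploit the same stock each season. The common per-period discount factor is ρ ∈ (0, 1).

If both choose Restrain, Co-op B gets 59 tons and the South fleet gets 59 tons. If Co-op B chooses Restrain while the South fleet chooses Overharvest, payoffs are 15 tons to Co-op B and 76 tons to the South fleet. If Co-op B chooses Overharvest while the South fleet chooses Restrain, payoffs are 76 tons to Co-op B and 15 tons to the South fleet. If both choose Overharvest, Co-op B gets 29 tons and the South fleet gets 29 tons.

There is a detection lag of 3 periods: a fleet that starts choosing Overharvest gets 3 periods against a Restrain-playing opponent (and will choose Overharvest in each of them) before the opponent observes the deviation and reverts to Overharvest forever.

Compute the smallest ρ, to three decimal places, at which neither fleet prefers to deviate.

0.712

Deviating for the 3 undetected periods gains 76−59 = 17 per period over cooperation, then loses 59−29 = 30 per period forever once punishment starts.
Gain: 17(1 + ρ + … + ρ^2); loss: 30·ρ^3/(1−ρ).
No profitable deviation ⇔ 17(1−ρ^3) ≤ 30·ρ^3, i.e. ρ^3 ≥ 17/(17+30) = 17/47.
Hence ρ ≥ (17/47)^(1/3) ≈ 0.712.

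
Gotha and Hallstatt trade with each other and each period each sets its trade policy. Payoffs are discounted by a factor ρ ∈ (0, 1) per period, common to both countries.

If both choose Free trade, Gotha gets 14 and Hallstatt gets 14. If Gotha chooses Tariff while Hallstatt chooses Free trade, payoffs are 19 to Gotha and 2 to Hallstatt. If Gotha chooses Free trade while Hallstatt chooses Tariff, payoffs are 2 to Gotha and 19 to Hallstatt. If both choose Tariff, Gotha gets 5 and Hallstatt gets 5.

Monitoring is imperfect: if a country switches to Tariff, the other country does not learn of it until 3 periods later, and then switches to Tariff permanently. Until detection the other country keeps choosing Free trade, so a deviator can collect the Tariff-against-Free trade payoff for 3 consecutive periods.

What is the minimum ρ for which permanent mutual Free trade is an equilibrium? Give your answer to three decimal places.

A deviator earns 19 for 3 periods, then 5 forever; cooperating earns 14 forever. Multiplying the IC by (1−ρ):
14 ≥ 19(1−ρ^3) + 5ρ^3, so 14·ρ^3 ≥ 5 and ρ^3 ≥ 5/14.
ρ ≥ (5/14)^(1/3) ≈ 0.709.

0.709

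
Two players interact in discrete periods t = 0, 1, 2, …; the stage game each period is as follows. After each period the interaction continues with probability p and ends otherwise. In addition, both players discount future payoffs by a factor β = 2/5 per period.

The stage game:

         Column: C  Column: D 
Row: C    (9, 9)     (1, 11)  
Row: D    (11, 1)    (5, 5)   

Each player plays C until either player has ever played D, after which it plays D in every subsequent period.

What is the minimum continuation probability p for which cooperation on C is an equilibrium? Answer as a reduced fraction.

Expected continuation weight on next period's payoff is β·p = 2/5·p, which plays the role of the discount factor.
Cooperation requires 2/5·p ≥ (11−9)/(11−5) = 1/3, hence p ≥ 5/6.

5/6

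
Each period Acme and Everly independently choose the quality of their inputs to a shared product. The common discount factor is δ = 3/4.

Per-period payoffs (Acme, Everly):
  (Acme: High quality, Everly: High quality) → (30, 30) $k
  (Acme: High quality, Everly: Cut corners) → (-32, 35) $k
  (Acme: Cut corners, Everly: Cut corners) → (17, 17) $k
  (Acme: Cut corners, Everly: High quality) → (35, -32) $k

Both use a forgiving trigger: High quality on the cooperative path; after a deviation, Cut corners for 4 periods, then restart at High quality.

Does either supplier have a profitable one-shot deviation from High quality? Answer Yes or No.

A one-shot deviation gives 35 now, then 17 for 4 periods, then back to 30.
Gain from deviating: (35−30) today; loss: (30−17) in each of the next 4 periods.
No-deviation condition: (30−17)(δ+…+δ^4) ≥ 35−30, i.e. δ+…+δ^4 ≥ 5/13.
At δ = 3/4: δ+…+δ^4 = 2.0508 ≥ 0.3846.
So cooperation is sustainable.

No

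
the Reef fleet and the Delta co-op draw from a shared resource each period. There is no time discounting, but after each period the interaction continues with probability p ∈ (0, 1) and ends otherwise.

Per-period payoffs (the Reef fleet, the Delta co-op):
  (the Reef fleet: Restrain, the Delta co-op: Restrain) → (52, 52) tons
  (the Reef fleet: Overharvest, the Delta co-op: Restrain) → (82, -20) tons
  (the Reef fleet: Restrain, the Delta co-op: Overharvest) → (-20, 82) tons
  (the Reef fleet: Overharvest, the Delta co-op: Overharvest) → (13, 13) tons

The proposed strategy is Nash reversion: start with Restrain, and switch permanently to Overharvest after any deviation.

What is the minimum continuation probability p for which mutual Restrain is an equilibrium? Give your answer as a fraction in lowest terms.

10/23

Expected cooperation value is 52 + p·52 + p²·52 + … = 52/(1−p); deviation gives 82 + p·13/(1−p).
52 ≥ 82(1−p) + 13p ⇒ 69p ≥ 30 ⇒ p ≥ 30/69 = 10/23.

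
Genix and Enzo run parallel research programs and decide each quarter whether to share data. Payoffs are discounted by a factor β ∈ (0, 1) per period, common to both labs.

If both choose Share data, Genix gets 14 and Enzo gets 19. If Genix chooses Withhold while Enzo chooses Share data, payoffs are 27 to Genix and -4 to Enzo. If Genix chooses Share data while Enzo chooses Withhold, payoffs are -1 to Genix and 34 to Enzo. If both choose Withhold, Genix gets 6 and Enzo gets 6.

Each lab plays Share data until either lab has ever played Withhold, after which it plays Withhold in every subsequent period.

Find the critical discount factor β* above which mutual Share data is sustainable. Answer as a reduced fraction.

Genix's threshold: (27−14)/(27−6) = 13/21.
Enzo's threshold: (34−19)/(34−6) = 15/28.
13/21 > 15/28, so Genix binds and β* = 13/21.

13/21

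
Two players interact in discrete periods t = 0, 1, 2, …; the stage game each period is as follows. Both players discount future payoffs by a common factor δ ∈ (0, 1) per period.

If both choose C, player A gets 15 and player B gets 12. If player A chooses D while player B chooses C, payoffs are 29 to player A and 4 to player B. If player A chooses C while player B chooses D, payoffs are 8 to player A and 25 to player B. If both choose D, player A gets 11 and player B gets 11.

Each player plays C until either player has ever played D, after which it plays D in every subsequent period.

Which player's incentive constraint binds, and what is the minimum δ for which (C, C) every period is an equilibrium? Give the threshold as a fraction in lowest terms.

For player A: deviation gain 29−15 = 14, per-period punishment loss 15−11 = 4. IC gives δ ≥ 14/18 = 7/9.
For player B: gain 13, loss 1 per period, so δ ≥ 13/14.
The tighter constraint is player B's, so cooperation needs δ ≥ 13/14.

player B; δ ≥ 13/14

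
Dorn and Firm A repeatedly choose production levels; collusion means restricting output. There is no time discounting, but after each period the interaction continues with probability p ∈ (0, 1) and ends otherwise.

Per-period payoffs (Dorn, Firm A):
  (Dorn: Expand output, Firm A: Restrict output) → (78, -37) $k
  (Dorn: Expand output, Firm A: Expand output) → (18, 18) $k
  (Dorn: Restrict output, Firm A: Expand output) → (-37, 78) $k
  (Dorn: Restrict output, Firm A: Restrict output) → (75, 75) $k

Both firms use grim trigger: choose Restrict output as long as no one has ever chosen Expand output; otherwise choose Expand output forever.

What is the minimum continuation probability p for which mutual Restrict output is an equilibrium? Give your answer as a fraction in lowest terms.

1/20

With no time discounting, the continuation probability p plays the role of the discount factor.
Grim-trigger IC: 75/(1−p) ≥ 78 + 18p/(1−p) ⇒ p ≥ (78−75)/(78−18) = 1/20.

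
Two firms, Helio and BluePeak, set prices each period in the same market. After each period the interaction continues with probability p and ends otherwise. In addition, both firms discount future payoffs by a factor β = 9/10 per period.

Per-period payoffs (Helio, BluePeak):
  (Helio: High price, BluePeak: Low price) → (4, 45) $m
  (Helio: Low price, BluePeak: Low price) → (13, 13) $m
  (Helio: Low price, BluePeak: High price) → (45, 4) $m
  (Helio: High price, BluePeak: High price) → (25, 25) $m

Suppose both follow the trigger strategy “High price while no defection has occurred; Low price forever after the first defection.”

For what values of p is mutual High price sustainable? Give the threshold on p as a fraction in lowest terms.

Expected continuation weight on next period's payoff is β·p = 9/10·p, which plays the role of the discount factor.
Cooperation requires 9/10·p ≥ (45−25)/(45−13) = 5/8, hence p ≥ 25/36.

25/36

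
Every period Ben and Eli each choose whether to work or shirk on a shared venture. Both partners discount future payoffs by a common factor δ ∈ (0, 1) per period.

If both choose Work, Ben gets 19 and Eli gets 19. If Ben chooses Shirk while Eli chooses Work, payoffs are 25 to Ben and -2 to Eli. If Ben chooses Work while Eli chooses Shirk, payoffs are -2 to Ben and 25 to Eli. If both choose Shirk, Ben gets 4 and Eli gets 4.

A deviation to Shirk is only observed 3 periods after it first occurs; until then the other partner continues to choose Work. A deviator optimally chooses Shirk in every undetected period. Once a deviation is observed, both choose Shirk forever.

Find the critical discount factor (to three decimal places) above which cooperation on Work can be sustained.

0.659

Deviating for the 3 undetected periods gains 25−19 = 6 per period over cooperation, then loses 19−4 = 15 per period forever once punishment starts.
Gain: 6(1 + δ + … + δ^2); loss: 15·δ^3/(1−δ).
No profitable deviation ⇔ 6(1−δ^3) ≤ 15·δ^3, i.e. δ^3 ≥ 6/(6+15) = 2/7.
Hence δ ≥ (2/7)^(1/3) ≈ 0.659.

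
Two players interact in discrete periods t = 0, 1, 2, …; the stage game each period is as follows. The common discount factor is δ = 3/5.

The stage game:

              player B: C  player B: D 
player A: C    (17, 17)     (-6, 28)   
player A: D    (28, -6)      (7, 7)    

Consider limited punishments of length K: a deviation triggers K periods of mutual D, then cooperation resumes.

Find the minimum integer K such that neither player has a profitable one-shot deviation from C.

Need Σ_{k=1}^{K} δ^k ≥ (28−17)/(17−7) = 1.1000 at δ = 3/5.
At K = 2 the sum is 0.9600 < 1.1000; at K = 3 it is 1.1760 ≥ 1.1000.
So the minimum punishment length is K = 3.

3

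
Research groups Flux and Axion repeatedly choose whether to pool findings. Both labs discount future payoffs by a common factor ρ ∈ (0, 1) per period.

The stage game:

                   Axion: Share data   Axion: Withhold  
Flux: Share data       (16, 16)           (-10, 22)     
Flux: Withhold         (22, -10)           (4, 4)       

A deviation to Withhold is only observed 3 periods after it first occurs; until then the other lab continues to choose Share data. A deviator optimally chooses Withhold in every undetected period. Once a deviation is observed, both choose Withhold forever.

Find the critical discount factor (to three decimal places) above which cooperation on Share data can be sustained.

0.693

Deviating for the 3 undetected periods gains 22−16 = 6 per period over cooperation, then loses 16−4 = 12 per period forever once punishment starts.
Gain: 6(1 + ρ + … + ρ^2); loss: 12·ρ^3/(1−ρ).
No profitable deviation ⇔ 6(1−ρ^3) ≤ 12·ρ^3, i.e. ρ^3 ≥ 6/(6+12) = 1/3.
Hence ρ ≥ (1/3)^(1/3) ≈ 0.693.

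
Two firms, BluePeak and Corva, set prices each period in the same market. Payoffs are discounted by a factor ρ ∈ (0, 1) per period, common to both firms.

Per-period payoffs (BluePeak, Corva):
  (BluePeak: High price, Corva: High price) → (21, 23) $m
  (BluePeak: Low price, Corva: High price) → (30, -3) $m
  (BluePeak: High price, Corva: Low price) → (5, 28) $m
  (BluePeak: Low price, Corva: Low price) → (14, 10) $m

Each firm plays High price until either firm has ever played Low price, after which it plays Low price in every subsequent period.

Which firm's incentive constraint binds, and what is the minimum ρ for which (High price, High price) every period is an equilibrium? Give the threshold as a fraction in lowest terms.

BluePeak's threshold: (30−21)/(30−14) = 9/16.
Corva's threshold: (28−23)/(28−10) = 5/18.
9/16 > 5/18, so BluePeak binds and ρ* = 9/16.

BluePeak; ρ ≥ 9/16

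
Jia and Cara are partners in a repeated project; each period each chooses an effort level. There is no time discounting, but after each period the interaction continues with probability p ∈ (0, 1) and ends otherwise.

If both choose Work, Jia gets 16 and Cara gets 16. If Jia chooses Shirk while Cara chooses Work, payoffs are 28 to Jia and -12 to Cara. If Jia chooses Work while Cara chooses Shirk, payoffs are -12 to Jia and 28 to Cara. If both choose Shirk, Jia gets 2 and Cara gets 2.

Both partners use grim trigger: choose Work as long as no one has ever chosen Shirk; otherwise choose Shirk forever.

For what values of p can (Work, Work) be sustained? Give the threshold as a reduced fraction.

With no time discounting, the continuation probability p plays the role of the discount factor.
Grim-trigger IC: 16/(1−p) ≥ 28 + 2p/(1−p) ⇒ p ≥ (28−16)/(28−2) = 6/13.

6/13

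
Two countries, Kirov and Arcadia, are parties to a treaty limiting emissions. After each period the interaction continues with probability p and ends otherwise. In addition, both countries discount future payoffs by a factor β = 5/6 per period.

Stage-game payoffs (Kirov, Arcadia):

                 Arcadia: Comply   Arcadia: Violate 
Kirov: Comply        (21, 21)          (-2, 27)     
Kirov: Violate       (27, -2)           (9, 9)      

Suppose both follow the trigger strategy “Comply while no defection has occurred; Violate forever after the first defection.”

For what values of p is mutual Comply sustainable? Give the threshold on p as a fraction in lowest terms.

2/5

With continuation probability p and discount β, the effective per-period discount factor is βp.
Grim-trigger IC: βp ≥ (27−21)/(27−9) = 1/3.
So p ≥ (1/3)/(5/6) = 2/5.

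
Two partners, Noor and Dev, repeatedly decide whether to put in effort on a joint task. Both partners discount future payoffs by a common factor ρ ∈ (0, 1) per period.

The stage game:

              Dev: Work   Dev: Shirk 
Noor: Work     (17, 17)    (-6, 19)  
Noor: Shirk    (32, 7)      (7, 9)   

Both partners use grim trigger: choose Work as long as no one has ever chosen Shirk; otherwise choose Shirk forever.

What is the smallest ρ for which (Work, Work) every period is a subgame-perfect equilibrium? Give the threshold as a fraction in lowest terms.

For Noor: deviation gain 32−17 = 15, per-period punishment loss 17−7 = 10. IC gives ρ ≥ 15/25 = 3/5.
For Dev: gain 2, loss 8 per period, so ρ ≥ 2/10 = 1/5.
The tighter constraint is Noor's, so cooperation needs ρ ≥ 3/5.

3/5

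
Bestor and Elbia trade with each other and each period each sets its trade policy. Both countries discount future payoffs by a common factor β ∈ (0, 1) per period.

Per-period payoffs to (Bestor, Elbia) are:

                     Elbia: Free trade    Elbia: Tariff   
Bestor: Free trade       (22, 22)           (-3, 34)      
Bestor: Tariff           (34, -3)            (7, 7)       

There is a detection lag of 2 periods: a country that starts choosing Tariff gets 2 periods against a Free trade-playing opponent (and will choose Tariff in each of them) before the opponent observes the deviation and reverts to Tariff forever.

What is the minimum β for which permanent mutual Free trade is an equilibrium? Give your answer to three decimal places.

A deviator earns 34 for 2 periods, then 7 forever; cooperating earns 22 forever. Multiplying the IC by (1−β):
22 ≥ 34(1−β^2) + 7β^2, so 27·β^2 ≥ 12 and β^2 ≥ 4/9.
β ≥ (4/9)^(1/2) ≈ 0.667.

0.667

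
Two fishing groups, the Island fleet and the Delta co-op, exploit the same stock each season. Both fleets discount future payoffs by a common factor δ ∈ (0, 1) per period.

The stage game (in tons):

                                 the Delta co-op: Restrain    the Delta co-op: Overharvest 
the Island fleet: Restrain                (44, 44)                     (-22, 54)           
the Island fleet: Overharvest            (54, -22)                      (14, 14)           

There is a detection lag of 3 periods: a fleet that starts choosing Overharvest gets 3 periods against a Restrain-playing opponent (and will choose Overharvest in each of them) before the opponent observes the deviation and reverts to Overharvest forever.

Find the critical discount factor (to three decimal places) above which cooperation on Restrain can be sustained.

0.630

A deviator earns 54 for 3 periods, then 14 forever; cooperating earns 44 forever. Multiplying the IC by (1−δ):
44 ≥ 54(1−δ^3) + 14δ^3, so 40·δ^3 ≥ 10 and δ^3 ≥ 1/4.
δ ≥ (1/4)^(1/3) ≈ 0.630.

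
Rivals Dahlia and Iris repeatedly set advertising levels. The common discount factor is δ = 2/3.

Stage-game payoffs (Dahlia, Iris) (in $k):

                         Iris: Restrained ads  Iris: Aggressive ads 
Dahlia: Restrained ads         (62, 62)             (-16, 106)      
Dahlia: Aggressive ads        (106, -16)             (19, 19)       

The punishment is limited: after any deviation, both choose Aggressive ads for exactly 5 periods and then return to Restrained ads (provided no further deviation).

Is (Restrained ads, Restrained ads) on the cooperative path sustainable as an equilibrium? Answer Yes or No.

Yes

Comparing payoff streams over the 6 periods until play realigns: cooperate → 62(1+δ+…+δ^5); deviate → 106 + 19(δ+…+δ^5).
Cooperation is sustained iff (62−19)(δ+…+δ^5) ≥ 106−62.
δ+…+δ^5 = 2/3·(1−(2/3)^5)/(1−2/3) = 1.7366, and (106−62)/(62−19) = 1.0233.
1.7366 ≥ 1.0233, so cooperation is sustainable.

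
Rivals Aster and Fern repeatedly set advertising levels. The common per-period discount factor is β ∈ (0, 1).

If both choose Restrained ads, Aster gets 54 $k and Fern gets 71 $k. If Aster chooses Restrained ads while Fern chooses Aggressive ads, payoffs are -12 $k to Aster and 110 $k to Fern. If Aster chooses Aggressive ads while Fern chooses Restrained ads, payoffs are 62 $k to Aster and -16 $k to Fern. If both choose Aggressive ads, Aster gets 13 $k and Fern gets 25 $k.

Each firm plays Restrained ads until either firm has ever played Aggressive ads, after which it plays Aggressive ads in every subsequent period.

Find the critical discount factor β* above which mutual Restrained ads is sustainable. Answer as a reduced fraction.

For Aster: deviation gain 62−54 = 8, per-period punishment loss 54−13 = 41. IC gives β ≥ 8/49.
For Fern: gain 39, loss 46 per period, so β ≥ 39/85.
The tighter constraint is Fern's, so cooperation needs β ≥ 39/85.

39/85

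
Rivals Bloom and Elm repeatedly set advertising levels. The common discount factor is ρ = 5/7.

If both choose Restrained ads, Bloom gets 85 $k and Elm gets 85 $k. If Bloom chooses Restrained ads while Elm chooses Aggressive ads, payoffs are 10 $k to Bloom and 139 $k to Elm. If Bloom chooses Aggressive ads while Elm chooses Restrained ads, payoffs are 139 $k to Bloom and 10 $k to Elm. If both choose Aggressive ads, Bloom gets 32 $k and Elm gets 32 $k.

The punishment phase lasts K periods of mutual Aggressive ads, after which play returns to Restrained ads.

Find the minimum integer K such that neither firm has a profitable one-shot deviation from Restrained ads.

2

No profitable deviation requires (85−32)(ρ+…+ρ^K) ≥ 139−85, i.e. ρ+…+ρ^K ≥ 54/53 ≈ 1.0189.
With ρ = 5/7, the partial sums are K=1: 0.7143, K=2: 1.2245.
K = 2 is the first length at which the sum reaches 1.0189.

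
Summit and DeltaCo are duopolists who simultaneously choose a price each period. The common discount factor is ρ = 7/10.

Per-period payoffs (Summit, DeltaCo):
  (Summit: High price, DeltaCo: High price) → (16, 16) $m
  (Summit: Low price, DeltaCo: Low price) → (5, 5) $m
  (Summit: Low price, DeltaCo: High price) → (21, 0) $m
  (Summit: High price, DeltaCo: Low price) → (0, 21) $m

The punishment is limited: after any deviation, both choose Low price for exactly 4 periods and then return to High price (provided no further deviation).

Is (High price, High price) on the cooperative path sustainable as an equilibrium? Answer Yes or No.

Yes

IC: ρ+…+ρ^4 ≥ (21−16)/(16−5) = 5/11.
At ρ = 7/10: partial sum = 1.7731 ≥ 0.4545. Cooperation sustainable.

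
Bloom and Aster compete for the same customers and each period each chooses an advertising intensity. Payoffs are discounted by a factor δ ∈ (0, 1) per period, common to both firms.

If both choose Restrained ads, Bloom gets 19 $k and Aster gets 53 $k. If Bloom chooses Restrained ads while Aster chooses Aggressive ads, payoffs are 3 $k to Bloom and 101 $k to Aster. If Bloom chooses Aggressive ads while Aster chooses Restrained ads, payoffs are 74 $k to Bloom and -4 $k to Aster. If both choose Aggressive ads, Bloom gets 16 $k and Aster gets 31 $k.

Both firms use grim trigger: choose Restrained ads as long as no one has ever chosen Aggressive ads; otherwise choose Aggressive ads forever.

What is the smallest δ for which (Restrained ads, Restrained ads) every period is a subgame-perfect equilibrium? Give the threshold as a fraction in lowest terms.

For Bloom: deviation gain 74−19 = 55, per-period punishment loss 19−16 = 3. IC gives δ ≥ 55/58.
For Aster: gain 48, loss 22 per period, so δ ≥ 48/70 = 24/35.
The tighter constraint is Bloom's, so cooperation needs δ ≥ 55/58.

55/58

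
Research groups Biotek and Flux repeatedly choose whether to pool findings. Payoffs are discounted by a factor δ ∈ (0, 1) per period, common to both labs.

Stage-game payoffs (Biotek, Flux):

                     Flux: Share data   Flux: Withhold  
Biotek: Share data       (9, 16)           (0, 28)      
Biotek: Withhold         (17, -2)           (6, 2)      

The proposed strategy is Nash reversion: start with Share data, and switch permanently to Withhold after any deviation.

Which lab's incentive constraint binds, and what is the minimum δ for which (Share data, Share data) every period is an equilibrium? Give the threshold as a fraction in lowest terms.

Biotek; δ ≥ 8/11

Biotek: cooperation gives 9 each period; deviation gives 17 once then 6 forever.
  9/(1−δ) ≥ 17 + 6δ/(1−δ) ⇒ δ ≥ 8/11.
Flux: cooperation gives 16 each period; deviation gives 28 once then 2 forever.
  δ ≥ 12/26 = 6/13.
Both must hold, so the binding constraint is Biotek's: δ ≥ 8/11.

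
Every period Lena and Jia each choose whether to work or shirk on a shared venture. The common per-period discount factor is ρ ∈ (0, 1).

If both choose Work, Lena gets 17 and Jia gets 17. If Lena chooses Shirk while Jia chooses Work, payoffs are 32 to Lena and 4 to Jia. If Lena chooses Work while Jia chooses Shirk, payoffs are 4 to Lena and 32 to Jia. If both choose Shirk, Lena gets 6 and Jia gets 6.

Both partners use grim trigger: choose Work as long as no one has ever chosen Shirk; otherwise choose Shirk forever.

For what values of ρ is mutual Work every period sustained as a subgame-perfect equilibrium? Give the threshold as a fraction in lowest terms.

15/26

17/(1−ρ) ≥ 32 + 6ρ/(1−ρ)
17 ≥ 32 − 26ρ
ρ ≥ 15/26.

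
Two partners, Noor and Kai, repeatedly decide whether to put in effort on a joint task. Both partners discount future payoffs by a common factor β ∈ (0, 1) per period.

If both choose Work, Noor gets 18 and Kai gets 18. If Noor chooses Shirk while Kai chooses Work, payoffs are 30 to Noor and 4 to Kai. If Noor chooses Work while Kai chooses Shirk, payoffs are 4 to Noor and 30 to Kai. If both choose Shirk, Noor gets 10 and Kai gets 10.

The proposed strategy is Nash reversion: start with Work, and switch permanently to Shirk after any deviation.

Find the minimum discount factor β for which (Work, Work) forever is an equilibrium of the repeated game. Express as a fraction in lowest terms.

Cooperation forever yields 18 each period: 18/(1−β).
Deviating yields 30 once, then 10 forever: 30 + 10β/(1−β).
No profitable deviation requires 18/(1−β) ≥ 30 + 10β/(1−β).
Multiplying by (1−β): 18 ≥ 30(1−β) + 10β = 30 − 20β.
So 20β ≥ 12, i.e. β ≥ 12/20 = 3/5.

3/5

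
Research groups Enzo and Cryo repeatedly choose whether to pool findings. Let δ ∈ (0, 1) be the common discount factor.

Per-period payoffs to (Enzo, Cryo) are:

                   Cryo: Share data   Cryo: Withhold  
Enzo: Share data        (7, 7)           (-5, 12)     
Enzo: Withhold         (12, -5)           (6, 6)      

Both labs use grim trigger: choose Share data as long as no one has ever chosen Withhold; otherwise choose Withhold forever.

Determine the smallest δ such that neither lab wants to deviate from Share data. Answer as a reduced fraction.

5/6

Cooperation forever yields 7 each period: 7/(1−δ).
Deviating yields 12 once, then 6 forever: 12 + 6δ/(1−δ).
No profitable deviation requires 7/(1−δ) ≥ 12 + 6δ/(1−δ).
Multiplying by (1−δ): 7 ≥ 12(1−δ) + 6δ = 12 − 6δ.
So 6δ ≥ 5, i.e. δ ≥ 5/6.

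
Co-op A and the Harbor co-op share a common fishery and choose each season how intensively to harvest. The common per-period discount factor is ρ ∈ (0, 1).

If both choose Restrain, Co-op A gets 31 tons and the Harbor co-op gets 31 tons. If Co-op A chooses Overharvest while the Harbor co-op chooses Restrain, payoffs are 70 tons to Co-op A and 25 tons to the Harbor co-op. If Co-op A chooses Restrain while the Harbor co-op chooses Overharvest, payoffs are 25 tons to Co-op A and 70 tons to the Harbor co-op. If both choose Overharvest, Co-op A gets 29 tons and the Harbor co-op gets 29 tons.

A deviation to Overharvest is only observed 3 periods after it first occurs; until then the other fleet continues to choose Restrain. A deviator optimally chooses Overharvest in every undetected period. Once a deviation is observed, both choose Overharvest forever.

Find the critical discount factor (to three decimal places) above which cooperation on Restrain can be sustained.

0.983

A deviator earns 70 for 3 periods, then 29 forever; cooperating earns 31 forever. Multiplying the IC by (1−ρ):
31 ≥ 70(1−ρ^3) + 29ρ^3, so 41·ρ^3 ≥ 39 and ρ^3 ≥ 39/41.
ρ ≥ (39/41)^(1/3) ≈ 0.983.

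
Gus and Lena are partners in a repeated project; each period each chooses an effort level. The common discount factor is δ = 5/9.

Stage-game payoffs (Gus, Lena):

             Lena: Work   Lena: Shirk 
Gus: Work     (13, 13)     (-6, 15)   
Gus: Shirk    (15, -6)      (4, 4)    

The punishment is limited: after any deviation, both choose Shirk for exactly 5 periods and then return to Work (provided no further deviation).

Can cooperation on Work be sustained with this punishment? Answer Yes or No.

Yes

Comparing payoff streams over the 6 periods until play realigns: cooperate → 13(1+δ+…+δ^5); deviate → 15 + 4(δ+…+δ^5).
Cooperation is sustained iff (13−4)(δ+…+δ^5) ≥ 15−13.
δ+…+δ^5 = 5/9·(1−(5/9)^5)/(1−5/9) = 1.1838, and (15−13)/(13−4) = 0.2222.
1.1838 ≥ 0.2222, so cooperation is sustainable.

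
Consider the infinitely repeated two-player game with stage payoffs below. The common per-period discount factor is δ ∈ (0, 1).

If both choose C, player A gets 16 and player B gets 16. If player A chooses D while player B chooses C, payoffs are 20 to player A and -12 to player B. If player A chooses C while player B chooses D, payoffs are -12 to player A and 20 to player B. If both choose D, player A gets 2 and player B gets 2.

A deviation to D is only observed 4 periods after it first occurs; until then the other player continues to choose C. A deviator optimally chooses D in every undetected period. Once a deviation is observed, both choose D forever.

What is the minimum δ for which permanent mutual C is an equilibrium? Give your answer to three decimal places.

A deviator earns 20 for 4 periods, then 2 forever; cooperating earns 16 forever. Multiplying the IC by (1−δ):
16 ≥ 20(1−δ^4) + 2δ^4, so 18·δ^4 ≥ 4 and δ^4 ≥ 2/9.
δ ≥ (2/9)^(1/4) ≈ 0.687.

0.687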